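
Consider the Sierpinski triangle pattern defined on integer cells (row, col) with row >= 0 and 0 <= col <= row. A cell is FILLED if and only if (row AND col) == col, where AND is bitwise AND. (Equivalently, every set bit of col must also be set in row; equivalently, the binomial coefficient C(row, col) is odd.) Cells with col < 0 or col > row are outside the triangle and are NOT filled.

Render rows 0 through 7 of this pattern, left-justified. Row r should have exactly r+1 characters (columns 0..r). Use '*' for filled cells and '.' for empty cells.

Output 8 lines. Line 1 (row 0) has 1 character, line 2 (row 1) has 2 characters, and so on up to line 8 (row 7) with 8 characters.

r0=0: *
r1=1: **
r2=10: *.*
r3=11: ****
r4=100: *...*
r5=101: **..**
r6=110: *.*.*.*
r7=111: ********

Answer: *
**
*.*
****
*...*
**..**
*.*.*.*
********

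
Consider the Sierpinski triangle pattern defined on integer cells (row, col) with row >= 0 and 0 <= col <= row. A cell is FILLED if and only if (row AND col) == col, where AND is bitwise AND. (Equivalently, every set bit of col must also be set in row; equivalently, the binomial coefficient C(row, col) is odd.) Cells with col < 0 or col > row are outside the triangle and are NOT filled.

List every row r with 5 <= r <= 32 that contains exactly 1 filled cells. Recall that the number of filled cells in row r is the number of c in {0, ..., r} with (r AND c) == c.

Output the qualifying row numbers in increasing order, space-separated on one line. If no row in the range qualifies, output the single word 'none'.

Row r has 2^popcount(r) filled cells, so we need popcount(r) = log2(1) = 0.
Scan r = 5..32 and keep those with exactly 0 one-bits:
r=5=101 popcount=2 -> skip
r=6=110 popcount=2 -> skip
r=7=111 popcount=3 -> skip
r=8=1000 popcount=1 -> skip
r=9=1001 popcount=2 -> skip
r=10=1010 popcount=2 -> skip
r=11=1011 popcount=3 -> skip
r=12=1100 popcount=2 -> skip
r=13=1101 popcount=3 -> skip
r=14=1110 popcount=3 -> skip
r=15=1111 popcount=4 -> skip
r=16=10000 popcount=1 -> skip
r=17=10001 popcount=2 -> skip
r=18=10010 popcount=2 -> skip
r=19=10011 popcount=3 -> skip
r=20=10100 popcount=2 -> skip
r=21=10101 popcount=3 -> skip
r=22=10110 popcount=3 -> skip
r=23=10111 popcount=4 -> skip
r=24=11000 popcount=2 -> skip
r=25=11001 popcount=3 -> skip
r=26=11010 popcount=3 -> skip
r=27=11011 popcount=4 -> skip
r=28=11100 popcount=3 -> skip
r=29=11101 popcount=4 -> skip
r=30=11110 popcount=4 -> skip
r=31=11111 popcount=5 -> skip
r=32=100000 popcount=1 -> skip
Kept rows: none

Answer: none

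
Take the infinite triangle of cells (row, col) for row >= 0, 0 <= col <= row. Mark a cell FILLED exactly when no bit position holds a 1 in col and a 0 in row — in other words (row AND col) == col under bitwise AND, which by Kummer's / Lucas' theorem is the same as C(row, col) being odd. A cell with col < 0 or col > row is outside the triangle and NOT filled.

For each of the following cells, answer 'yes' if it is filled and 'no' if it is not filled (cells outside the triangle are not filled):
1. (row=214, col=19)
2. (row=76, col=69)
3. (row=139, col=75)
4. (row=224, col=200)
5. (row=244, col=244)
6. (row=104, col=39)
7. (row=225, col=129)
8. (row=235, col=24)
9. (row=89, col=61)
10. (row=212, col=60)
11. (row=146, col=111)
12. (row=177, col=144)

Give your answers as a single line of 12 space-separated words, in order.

Answer: no no no no yes no yes no no no no yes

Derivation:
(214,19): row=0b11010110, col=0b10011, row AND col = 0b10010 = 18; 18 != 19 -> empty
(76,69): row=0b1001100, col=0b1000101, row AND col = 0b1000100 = 68; 68 != 69 -> empty
(139,75): row=0b10001011, col=0b1001011, row AND col = 0b1011 = 11; 11 != 75 -> empty
(224,200): row=0b11100000, col=0b11001000, row AND col = 0b11000000 = 192; 192 != 200 -> empty
(244,244): row=0b11110100, col=0b11110100, row AND col = 0b11110100 = 244; 244 == 244 -> filled
(104,39): row=0b1101000, col=0b100111, row AND col = 0b100000 = 32; 32 != 39 -> empty
(225,129): row=0b11100001, col=0b10000001, row AND col = 0b10000001 = 129; 129 == 129 -> filled
(235,24): row=0b11101011, col=0b11000, row AND col = 0b1000 = 8; 8 != 24 -> empty
(89,61): row=0b1011001, col=0b111101, row AND col = 0b11001 = 25; 25 != 61 -> empty
(212,60): row=0b11010100, col=0b111100, row AND col = 0b10100 = 20; 20 != 60 -> empty
(146,111): row=0b10010010, col=0b1101111, row AND col = 0b10 = 2; 2 != 111 -> empty
(177,144): row=0b10110001, col=0b10010000, row AND col = 0b10010000 = 144; 144 == 144 -> filled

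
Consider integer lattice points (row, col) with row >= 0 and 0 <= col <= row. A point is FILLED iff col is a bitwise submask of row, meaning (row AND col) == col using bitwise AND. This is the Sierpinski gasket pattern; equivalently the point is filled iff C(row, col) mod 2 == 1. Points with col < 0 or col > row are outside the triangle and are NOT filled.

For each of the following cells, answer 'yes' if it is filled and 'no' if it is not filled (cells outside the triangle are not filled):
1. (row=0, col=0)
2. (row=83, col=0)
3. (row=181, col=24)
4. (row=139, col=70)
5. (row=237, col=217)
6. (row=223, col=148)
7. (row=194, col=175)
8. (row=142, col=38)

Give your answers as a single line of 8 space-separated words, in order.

(0,0): row=0b0, col=0b0, row AND col = 0b0 = 0; 0 == 0 -> filled
(83,0): row=0b1010011, col=0b0, row AND col = 0b0 = 0; 0 == 0 -> filled
(181,24): row=0b10110101, col=0b11000, row AND col = 0b10000 = 16; 16 != 24 -> empty
(139,70): row=0b10001011, col=0b1000110, row AND col = 0b10 = 2; 2 != 70 -> empty
(237,217): row=0b11101101, col=0b11011001, row AND col = 0b11001001 = 201; 201 != 217 -> empty
(223,148): row=0b11011111, col=0b10010100, row AND col = 0b10010100 = 148; 148 == 148 -> filled
(194,175): row=0b11000010, col=0b10101111, row AND col = 0b10000010 = 130; 130 != 175 -> empty
(142,38): row=0b10001110, col=0b100110, row AND col = 0b110 = 6; 6 != 38 -> empty

Answer: yes yes no no no yes no no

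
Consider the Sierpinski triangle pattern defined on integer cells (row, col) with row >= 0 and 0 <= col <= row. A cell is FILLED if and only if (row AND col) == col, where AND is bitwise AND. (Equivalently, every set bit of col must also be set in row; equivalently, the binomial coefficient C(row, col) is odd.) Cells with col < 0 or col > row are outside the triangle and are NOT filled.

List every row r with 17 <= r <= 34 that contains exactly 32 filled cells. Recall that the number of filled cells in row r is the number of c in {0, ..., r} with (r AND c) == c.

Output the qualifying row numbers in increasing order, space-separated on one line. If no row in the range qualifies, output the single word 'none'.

Answer: 31

Derivation:
Row r has 2^popcount(r) filled cells, so we need popcount(r) = log2(32) = 5.
Scan r = 17..34 and keep those with exactly 5 one-bits:
r=17=10001 popcount=2 -> skip
r=18=10010 popcount=2 -> skip
r=19=10011 popcount=3 -> skip
r=20=10100 popcount=2 -> skip
r=21=10101 popcount=3 -> skip
r=22=10110 popcount=3 -> skip
r=23=10111 popcount=4 -> skip
r=24=11000 popcount=2 -> skip
r=25=11001 popcount=3 -> skip
r=26=11010 popcount=3 -> skip
r=27=11011 popcount=4 -> skip
r=28=11100 popcount=3 -> skip
r=29=11101 popcount=4 -> skip
r=30=11110 popcount=4 -> skip
r=31=11111 popcount=5 -> KEEP
r=32=100000 popcount=1 -> skip
r=33=100001 popcount=2 -> skip
r=34=100010 popcount=2 -> skip
Kept rows: 31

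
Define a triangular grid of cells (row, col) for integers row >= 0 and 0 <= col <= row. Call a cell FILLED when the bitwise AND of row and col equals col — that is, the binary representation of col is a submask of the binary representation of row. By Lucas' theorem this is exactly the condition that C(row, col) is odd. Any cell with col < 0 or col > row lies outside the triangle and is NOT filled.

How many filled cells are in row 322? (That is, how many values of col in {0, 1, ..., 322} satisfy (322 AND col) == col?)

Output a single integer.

Answer: 8

Derivation:
322 in binary = 101000010
popcount(322) = number of 1-bits in 101000010 = 3
A col c satisfies (322 AND c) == c iff every set bit of c is also set in 322; each of the 3 set bits of 322 can independently be on or off in c.
count = 2^3 = 8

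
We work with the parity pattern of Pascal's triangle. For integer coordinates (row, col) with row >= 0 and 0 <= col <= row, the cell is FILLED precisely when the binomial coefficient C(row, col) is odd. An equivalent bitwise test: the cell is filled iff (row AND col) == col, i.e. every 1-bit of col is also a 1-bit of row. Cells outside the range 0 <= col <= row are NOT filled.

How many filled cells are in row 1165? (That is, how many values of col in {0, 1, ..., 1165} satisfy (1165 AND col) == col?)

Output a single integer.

1165 in binary = 10010001101
popcount(1165) = number of 1-bits in 10010001101 = 5
A col c satisfies (1165 AND c) == c iff every set bit of c is also set in 1165; each of the 5 set bits of 1165 can independently be on or off in c.
count = 2^5 = 32

Answer: 32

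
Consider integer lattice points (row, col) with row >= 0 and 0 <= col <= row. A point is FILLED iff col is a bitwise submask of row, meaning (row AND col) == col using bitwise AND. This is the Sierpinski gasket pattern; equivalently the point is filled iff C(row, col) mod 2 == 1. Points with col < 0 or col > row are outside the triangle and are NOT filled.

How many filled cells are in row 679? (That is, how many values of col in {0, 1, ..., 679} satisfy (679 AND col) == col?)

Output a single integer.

Answer: 64

Derivation:
679 in binary = 1010100111
popcount(679) = number of 1-bits in 1010100111 = 6
A col c satisfies (679 AND c) == c iff every set bit of c is also set in 679; each of the 6 set bits of 679 can independently be on or off in c.
count = 2^6 = 64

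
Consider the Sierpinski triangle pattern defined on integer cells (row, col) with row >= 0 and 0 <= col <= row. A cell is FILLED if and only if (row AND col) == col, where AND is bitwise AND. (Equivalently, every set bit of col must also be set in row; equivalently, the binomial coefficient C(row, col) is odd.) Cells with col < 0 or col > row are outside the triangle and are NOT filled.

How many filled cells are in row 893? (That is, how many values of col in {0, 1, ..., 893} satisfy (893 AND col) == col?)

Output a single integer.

893 in binary = 1101111101
popcount(893) = number of 1-bits in 1101111101 = 8
A col c satisfies (893 AND c) == c iff every set bit of c is also set in 893; each of the 8 set bits of 893 can independently be on or off in c.
count = 2^8 = 256

Answer: 256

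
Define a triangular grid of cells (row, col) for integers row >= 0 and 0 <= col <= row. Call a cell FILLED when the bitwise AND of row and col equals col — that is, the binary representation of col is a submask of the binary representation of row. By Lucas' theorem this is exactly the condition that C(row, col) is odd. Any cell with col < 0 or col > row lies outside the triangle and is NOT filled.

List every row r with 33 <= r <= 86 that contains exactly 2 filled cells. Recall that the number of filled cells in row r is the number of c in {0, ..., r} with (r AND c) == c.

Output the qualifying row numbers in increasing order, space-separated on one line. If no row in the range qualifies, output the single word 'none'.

Row r has 2^popcount(r) filled cells, so we need popcount(r) = log2(2) = 1.
Scan r = 33..86 and keep those with exactly 1 one-bits:
r=33=100001 popcount=2 -> skip
r=34=100010 popcount=2 -> skip
r=35=100011 popcount=3 -> skip
r=36=100100 popcount=2 -> skip
r=37=100101 popcount=3 -> skip
r=38=100110 popcount=3 -> skip
r=39=100111 popcount=4 -> skip
r=40=101000 popcount=2 -> skip
r=41=101001 popcount=3 -> skip
r=42=101010 popcount=3 -> skip
r=43=101011 popcount=4 -> skip
r=44=101100 popcount=3 -> skip
r=45=101101 popcount=4 -> skip
r=46=101110 popcount=4 -> skip
r=47=101111 popcount=5 -> skip
r=48=110000 popcount=2 -> skip
r=49=110001 popcount=3 -> skip
r=50=110010 popcount=3 -> skip
r=51=110011 popcount=4 -> skip
r=52=110100 popcount=3 -> skip
r=53=110101 popcount=4 -> skip
r=54=110110 popcount=4 -> skip
r=55=110111 popcount=5 -> skip
r=56=111000 popcount=3 -> skip
r=57=111001 popcount=4 -> skip
r=58=111010 popcount=4 -> skip
r=59=111011 popcount=5 -> skip
r=60=111100 popcount=4 -> skip
r=61=111101 popcount=5 -> skip
r=62=111110 popcount=5 -> skip
r=63=111111 popcount=6 -> skip
r=64=1000000 popcount=1 -> KEEP
r=65=1000001 popcount=2 -> skip
r=66=1000010 popcount=2 -> skip
r=67=1000011 popcount=3 -> skip
r=68=1000100 popcount=2 -> skip
r=69=1000101 popcount=3 -> skip
r=70=1000110 popcount=3 -> skip
r=71=1000111 popcount=4 -> skip
r=72=1001000 popcount=2 -> skip
r=73=1001001 popcount=3 -> skip
r=74=1001010 popcount=3 -> skip
r=75=1001011 popcount=4 -> skip
r=76=1001100 popcount=3 -> skip
r=77=1001101 popcount=4 -> skip
r=78=1001110 popcount=4 -> skip
r=79=1001111 popcount=5 -> skip
r=80=1010000 popcount=2 -> skip
r=81=1010001 popcount=3 -> skip
r=82=1010010 popcount=3 -> skip
r=83=1010011 popcount=4 -> skip
r=84=1010100 popcount=3 -> skip
r=85=1010101 popcount=4 -> skip
r=86=1010110 popcount=4 -> skip
Kept rows: 64

Answer: 64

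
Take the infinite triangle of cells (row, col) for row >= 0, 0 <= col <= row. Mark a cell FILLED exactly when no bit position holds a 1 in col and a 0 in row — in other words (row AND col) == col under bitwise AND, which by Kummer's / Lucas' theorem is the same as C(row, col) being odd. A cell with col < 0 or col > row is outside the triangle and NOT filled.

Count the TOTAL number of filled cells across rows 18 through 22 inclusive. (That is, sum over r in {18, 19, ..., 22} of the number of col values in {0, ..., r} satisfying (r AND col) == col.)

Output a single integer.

r18=10010 pc2: +4 =4
r19=10011 pc3: +8 =12
r20=10100 pc2: +4 =16
r21=10101 pc3: +8 =24
r22=10110 pc3: +8 =32

Answer: 32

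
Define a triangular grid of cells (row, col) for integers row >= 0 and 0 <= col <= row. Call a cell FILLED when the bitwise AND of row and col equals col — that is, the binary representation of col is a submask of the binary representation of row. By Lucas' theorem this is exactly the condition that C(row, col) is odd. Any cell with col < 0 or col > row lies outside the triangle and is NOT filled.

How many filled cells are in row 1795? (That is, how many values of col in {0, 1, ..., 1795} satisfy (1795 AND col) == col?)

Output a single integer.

Answer: 32

Derivation:
1795 in binary = 11100000011
popcount(1795) = number of 1-bits in 11100000011 = 5
A col c satisfies (1795 AND c) == c iff every set bit of c is also set in 1795; each of the 5 set bits of 1795 can independently be on or off in c.
count = 2^5 = 32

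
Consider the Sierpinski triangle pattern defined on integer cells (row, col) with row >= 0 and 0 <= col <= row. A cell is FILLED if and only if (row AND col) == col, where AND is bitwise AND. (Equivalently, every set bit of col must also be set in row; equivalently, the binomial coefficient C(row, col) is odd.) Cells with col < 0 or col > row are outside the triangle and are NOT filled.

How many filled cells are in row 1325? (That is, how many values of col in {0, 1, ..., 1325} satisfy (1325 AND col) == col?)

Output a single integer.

1325 in binary = 10100101101
popcount(1325) = number of 1-bits in 10100101101 = 6
A col c satisfies (1325 AND c) == c iff every set bit of c is also set in 1325; each of the 6 set bits of 1325 can independently be on or off in c.
count = 2^6 = 64

Answer: 64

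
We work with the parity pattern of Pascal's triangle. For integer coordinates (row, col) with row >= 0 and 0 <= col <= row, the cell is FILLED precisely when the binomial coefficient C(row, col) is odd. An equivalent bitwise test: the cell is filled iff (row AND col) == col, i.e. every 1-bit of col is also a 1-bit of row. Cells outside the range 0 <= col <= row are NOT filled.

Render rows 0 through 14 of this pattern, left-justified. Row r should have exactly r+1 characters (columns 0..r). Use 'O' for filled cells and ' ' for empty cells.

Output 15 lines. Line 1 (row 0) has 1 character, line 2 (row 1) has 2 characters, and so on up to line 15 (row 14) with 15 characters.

r0=0: O
r1=1: OO
r2=10: O O
r3=11: OOOO
r4=100: O   O
r5=101: OO  OO
r6=110: O O O O
r7=111: OOOOOOOO
r8=1000: O       O
r9=1001: OO      OO
r10=1010: O O     O O
r11=1011: OOOO    OOOO
r12=1100: O   O   O   O
r13=1101: OO  OO  OO  OO
r14=1110: O O O O O O O O

Answer: O
OO
O O
OOOO
O   O
OO  OO
O O O O
OOOOOOOO
O       O
OO      OO
O O     O O
OOOO    OOOO
O   O   O   O
OO  OO  OO  OO
O O O O O O O O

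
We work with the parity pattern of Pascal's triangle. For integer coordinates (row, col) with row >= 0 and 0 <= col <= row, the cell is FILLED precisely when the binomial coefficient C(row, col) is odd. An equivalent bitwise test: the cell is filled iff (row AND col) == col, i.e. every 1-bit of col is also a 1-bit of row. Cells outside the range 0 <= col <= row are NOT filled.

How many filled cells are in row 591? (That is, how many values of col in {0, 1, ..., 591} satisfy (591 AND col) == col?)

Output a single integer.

591 in binary = 1001001111
popcount(591) = number of 1-bits in 1001001111 = 6
A col c satisfies (591 AND c) == c iff every set bit of c is also set in 591; each of the 6 set bits of 591 can independently be on or off in c.
count = 2^6 = 64

Answer: 64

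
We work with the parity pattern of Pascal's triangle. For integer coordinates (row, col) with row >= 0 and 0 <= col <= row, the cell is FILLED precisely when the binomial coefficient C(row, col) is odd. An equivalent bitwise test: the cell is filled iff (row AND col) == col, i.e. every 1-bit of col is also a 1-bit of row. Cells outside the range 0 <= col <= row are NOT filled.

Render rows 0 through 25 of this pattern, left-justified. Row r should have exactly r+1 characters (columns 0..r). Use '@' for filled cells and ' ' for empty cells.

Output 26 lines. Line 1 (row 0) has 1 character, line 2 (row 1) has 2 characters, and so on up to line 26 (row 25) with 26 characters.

Answer: @
@@
@ @
@@@@
@   @
@@  @@
@ @ @ @
@@@@@@@@
@       @
@@      @@
@ @     @ @
@@@@    @@@@
@   @   @   @
@@  @@  @@  @@
@ @ @ @ @ @ @ @
@@@@@@@@@@@@@@@@
@               @
@@              @@
@ @             @ @
@@@@            @@@@
@   @           @   @
@@  @@          @@  @@
@ @ @ @         @ @ @ @
@@@@@@@@        @@@@@@@@
@       @       @       @
@@      @@      @@      @@

Derivation:
r0=0: @
r1=1: @@
r2=10: @ @
r3=11: @@@@
r4=100: @   @
r5=101: @@  @@
r6=110: @ @ @ @
r7=111: @@@@@@@@
r8=1000: @       @
r9=1001: @@      @@
r10=1010: @ @     @ @
r11=1011: @@@@    @@@@
r12=1100: @   @   @   @
r13=1101: @@  @@  @@  @@
r14=1110: @ @ @ @ @ @ @ @
r15=1111: @@@@@@@@@@@@@@@@
r16=10000: @               @
r17=10001: @@              @@
r18=10010: @ @             @ @
r19=10011: @@@@            @@@@
r20=10100: @   @           @   @
r21=10101: @@  @@          @@  @@
r22=10110: @ @ @ @         @ @ @ @
r23=10111: @@@@@@@@        @@@@@@@@
r24=11000: @       @       @       @
r25=11001: @@      @@      @@      @@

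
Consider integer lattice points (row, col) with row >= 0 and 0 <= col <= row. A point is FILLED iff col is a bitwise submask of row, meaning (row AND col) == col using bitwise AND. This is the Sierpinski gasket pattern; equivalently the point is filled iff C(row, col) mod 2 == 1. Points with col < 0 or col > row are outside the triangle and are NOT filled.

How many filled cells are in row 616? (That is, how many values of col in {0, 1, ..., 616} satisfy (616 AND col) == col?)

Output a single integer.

616 in binary = 1001101000
popcount(616) = number of 1-bits in 1001101000 = 4
A col c satisfies (616 AND c) == c iff every set bit of c is also set in 616; each of the 4 set bits of 616 can independently be on or off in c.
count = 2^4 = 16

Answer: 16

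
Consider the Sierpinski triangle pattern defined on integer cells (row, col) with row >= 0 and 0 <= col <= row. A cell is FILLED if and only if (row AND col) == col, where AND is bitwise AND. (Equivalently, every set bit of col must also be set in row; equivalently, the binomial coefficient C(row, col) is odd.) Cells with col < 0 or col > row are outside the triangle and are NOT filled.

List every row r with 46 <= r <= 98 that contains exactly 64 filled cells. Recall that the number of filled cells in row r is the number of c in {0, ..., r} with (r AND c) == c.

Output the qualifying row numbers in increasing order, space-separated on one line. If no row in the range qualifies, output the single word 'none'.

Row r has 2^popcount(r) filled cells, so we need popcount(r) = log2(64) = 6.
Scan r = 46..98 and keep those with exactly 6 one-bits:
r=46=101110 popcount=4 -> skip
r=47=101111 popcount=5 -> skip
r=48=110000 popcount=2 -> skip
r=49=110001 popcount=3 -> skip
r=50=110010 popcount=3 -> skip
r=51=110011 popcount=4 -> skip
r=52=110100 popcount=3 -> skip
r=53=110101 popcount=4 -> skip
r=54=110110 popcount=4 -> skip
r=55=110111 popcount=5 -> skip
r=56=111000 popcount=3 -> skip
r=57=111001 popcount=4 -> skip
r=58=111010 popcount=4 -> skip
r=59=111011 popcount=5 -> skip
r=60=111100 popcount=4 -> skip
r=61=111101 popcount=5 -> skip
r=62=111110 popcount=5 -> skip
r=63=111111 popcount=6 -> KEEP
r=64=1000000 popcount=1 -> skip
r=65=1000001 popcount=2 -> skip
r=66=1000010 popcount=2 -> skip
r=67=1000011 popcount=3 -> skip
r=68=1000100 popcount=2 -> skip
r=69=1000101 popcount=3 -> skip
r=70=1000110 popcount=3 -> skip
r=71=1000111 popcount=4 -> skip
r=72=1001000 popcount=2 -> skip
r=73=1001001 popcount=3 -> skip
r=74=1001010 popcount=3 -> skip
r=75=1001011 popcount=4 -> skip
r=76=1001100 popcount=3 -> skip
r=77=1001101 popcount=4 -> skip
r=78=1001110 popcount=4 -> skip
r=79=1001111 popcount=5 -> skip
r=80=1010000 popcount=2 -> skip
r=81=1010001 popcount=3 -> skip
r=82=1010010 popcount=3 -> skip
r=83=1010011 popcount=4 -> skip
r=84=1010100 popcount=3 -> skip
r=85=1010101 popcount=4 -> skip
r=86=1010110 popcount=4 -> skip
r=87=1010111 popcount=5 -> skip
r=88=1011000 popcount=3 -> skip
r=89=1011001 popcount=4 -> skip
r=90=1011010 popcount=4 -> skip
r=91=1011011 popcount=5 -> skip
r=92=1011100 popcount=4 -> skip
r=93=1011101 popcount=5 -> skip
r=94=1011110 popcount=5 -> skip
r=95=1011111 popcount=6 -> KEEP
r=96=1100000 popcount=2 -> skip
r=97=1100001 popcount=3 -> skip
r=98=1100010 popcount=3 -> skip
Kept rows: 63 95

Answer: 63 95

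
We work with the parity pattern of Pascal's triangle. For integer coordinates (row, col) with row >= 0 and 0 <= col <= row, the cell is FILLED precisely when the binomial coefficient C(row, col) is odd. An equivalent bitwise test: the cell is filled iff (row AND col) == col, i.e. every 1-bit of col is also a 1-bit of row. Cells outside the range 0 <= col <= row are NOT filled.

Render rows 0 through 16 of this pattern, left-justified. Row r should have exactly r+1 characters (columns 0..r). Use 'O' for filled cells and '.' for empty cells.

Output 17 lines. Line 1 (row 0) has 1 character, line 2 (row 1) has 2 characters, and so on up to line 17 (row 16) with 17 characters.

Answer: O
OO
O.O
OOOO
O...O
OO..OO
O.O.O.O
OOOOOOOO
O.......O
OO......OO
O.O.....O.O
OOOO....OOOO
O...O...O...O
OO..OO..OO..OO
O.O.O.O.O.O.O.O
OOOOOOOOOOOOOOOO
O...............O

Derivation:
r0=0: O
r1=1: OO
r2=10: O.O
r3=11: OOOO
r4=100: O...O
r5=101: OO..OO
r6=110: O.O.O.O
r7=111: OOOOOOOO
r8=1000: O.......O
r9=1001: OO......OO
r10=1010: O.O.....O.O
r11=1011: OOOO....OOOO
r12=1100: O...O...O...O
r13=1101: OO..OO..OO..OO
r14=1110: O.O.O.O.O.O.O.O
r15=1111: OOOOOOOOOOOOOOOO
r16=10000: O...............O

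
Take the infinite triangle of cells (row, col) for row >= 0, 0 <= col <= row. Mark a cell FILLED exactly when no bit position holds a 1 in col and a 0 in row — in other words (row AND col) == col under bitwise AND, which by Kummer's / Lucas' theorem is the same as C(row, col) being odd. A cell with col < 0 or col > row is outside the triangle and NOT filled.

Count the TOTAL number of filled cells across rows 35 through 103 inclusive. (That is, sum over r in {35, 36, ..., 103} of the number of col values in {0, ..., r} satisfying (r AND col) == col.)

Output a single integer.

r35=100011 pc3: +8 =8
r36=100100 pc2: +4 =12
r37=100101 pc3: +8 =20
r38=100110 pc3: +8 =28
r39=100111 pc4: +16 =44
r40=101000 pc2: +4 =48
r41=101001 pc3: +8 =56
r42=101010 pc3: +8 =64
r43=101011 pc4: +16 =80
r44=101100 pc3: +8 =88
r45=101101 pc4: +16 =104
r46=101110 pc4: +16 =120
r47=101111 pc5: +32 =152
r48=110000 pc2: +4 =156
r49=110001 pc3: +8 =164
r50=110010 pc3: +8 =172
r51=110011 pc4: +16 =188
r52=110100 pc3: +8 =196
r53=110101 pc4: +16 =212
r54=110110 pc4: +16 =228
r55=110111 pc5: +32 =260
r56=111000 pc3: +8 =268
r57=111001 pc4: +16 =284
r58=111010 pc4: +16 =300
r59=111011 pc5: +32 =332
r60=111100 pc4: +16 =348
r61=111101 pc5: +32 =380
r62=111110 pc5: +32 =412
r63=111111 pc6: +64 =476
r64=1000000 pc1: +2 =478
r65=1000001 pc2: +4 =482
r66=1000010 pc2: +4 =486
r67=1000011 pc3: +8 =494
r68=1000100 pc2: +4 =498
r69=1000101 pc3: +8 =506
r70=1000110 pc3: +8 =514
r71=1000111 pc4: +16 =530
r72=1001000 pc2: +4 =534
r73=1001001 pc3: +8 =542
r74=1001010 pc3: +8 =550
r75=1001011 pc4: +16 =566
r76=1001100 pc3: +8 =574
r77=1001101 pc4: +16 =590
r78=1001110 pc4: +16 =606
r79=1001111 pc5: +32 =638
r80=1010000 pc2: +4 =642
r81=1010001 pc3: +8 =650
r82=1010010 pc3: +8 =658
r83=1010011 pc4: +16 =674
r84=1010100 pc3: +8 =682
r85=1010101 pc4: +16 =698
r86=1010110 pc4: +16 =714
r87=1010111 pc5: +32 =746
r88=1011000 pc3: +8 =754
r89=1011001 pc4: +16 =770
r90=1011010 pc4: +16 =786
r91=1011011 pc5: +32 =818
r92=1011100 pc4: +16 =834
r93=1011101 pc5: +32 =866
r94=1011110 pc5: +32 =898
r95=1011111 pc6: +64 =962
r96=1100000 pc2: +4 =966
r97=1100001 pc3: +8 =974
r98=1100010 pc3: +8 =982
r99=1100011 pc4: +16 =998
r100=1100100 pc3: +8 =1006
r101=1100101 pc4: +16 =1022
r102=1100110 pc4: +16 =1038
r103=1100111 pc5: +32 =1070

Answer: 1070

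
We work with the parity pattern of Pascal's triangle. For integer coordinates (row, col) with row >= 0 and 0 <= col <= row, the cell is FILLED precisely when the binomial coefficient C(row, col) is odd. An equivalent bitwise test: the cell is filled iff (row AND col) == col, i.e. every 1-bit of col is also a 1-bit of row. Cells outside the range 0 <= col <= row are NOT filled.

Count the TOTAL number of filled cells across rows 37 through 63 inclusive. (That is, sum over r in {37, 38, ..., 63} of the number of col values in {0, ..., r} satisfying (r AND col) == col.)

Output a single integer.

r37=100101 pc3: +8 =8
r38=100110 pc3: +8 =16
r39=100111 pc4: +16 =32
r40=101000 pc2: +4 =36
r41=101001 pc3: +8 =44
r42=101010 pc3: +8 =52
r43=101011 pc4: +16 =68
r44=101100 pc3: +8 =76
r45=101101 pc4: +16 =92
r46=101110 pc4: +16 =108
r47=101111 pc5: +32 =140
r48=110000 pc2: +4 =144
r49=110001 pc3: +8 =152
r50=110010 pc3: +8 =160
r51=110011 pc4: +16 =176
r52=110100 pc3: +8 =184
r53=110101 pc4: +16 =200
r54=110110 pc4: +16 =216
r55=110111 pc5: +32 =248
r56=111000 pc3: +8 =256
r57=111001 pc4: +16 =272
r58=111010 pc4: +16 =288
r59=111011 pc5: +32 =320
r60=111100 pc4: +16 =336
r61=111101 pc5: +32 =368
r62=111110 pc5: +32 =400
r63=111111 pc6: +64 =464

Answer: 464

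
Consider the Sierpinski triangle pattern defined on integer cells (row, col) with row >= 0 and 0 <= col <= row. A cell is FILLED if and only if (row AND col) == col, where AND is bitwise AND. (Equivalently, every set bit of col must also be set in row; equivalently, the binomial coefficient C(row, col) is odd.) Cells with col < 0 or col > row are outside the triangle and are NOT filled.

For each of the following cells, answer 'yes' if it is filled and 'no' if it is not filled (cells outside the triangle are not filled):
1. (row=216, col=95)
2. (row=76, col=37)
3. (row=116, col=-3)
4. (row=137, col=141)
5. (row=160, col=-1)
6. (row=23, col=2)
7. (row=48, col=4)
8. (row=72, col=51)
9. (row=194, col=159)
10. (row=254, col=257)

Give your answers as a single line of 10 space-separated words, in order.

(216,95): row=0b11011000, col=0b1011111, row AND col = 0b1011000 = 88; 88 != 95 -> empty
(76,37): row=0b1001100, col=0b100101, row AND col = 0b100 = 4; 4 != 37 -> empty
(116,-3): col outside [0, 116] -> not filled
(137,141): col outside [0, 137] -> not filled
(160,-1): col outside [0, 160] -> not filled
(23,2): row=0b10111, col=0b10, row AND col = 0b10 = 2; 2 == 2 -> filled
(48,4): row=0b110000, col=0b100, row AND col = 0b0 = 0; 0 != 4 -> empty
(72,51): row=0b1001000, col=0b110011, row AND col = 0b0 = 0; 0 != 51 -> empty
(194,159): row=0b11000010, col=0b10011111, row AND col = 0b10000010 = 130; 130 != 159 -> empty
(254,257): col outside [0, 254] -> not filled

Answer: no no no no no yes no no no no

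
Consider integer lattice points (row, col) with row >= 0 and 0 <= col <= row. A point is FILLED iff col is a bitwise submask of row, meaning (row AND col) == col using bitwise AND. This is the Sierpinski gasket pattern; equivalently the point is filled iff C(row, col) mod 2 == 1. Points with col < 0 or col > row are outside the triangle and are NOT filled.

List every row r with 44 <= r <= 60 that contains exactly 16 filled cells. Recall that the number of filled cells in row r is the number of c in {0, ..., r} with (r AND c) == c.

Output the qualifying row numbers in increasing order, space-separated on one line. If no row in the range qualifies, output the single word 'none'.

Answer: 45 46 51 53 54 57 58 60

Derivation:
Row r has 2^popcount(r) filled cells, so we need popcount(r) = log2(16) = 4.
Scan r = 44..60 and keep those with exactly 4 one-bits:
r=44=101100 popcount=3 -> skip
r=45=101101 popcount=4 -> KEEP
r=46=101110 popcount=4 -> KEEP
r=47=101111 popcount=5 -> skip
r=48=110000 popcount=2 -> skip
r=49=110001 popcount=3 -> skip
r=50=110010 popcount=3 -> skip
r=51=110011 popcount=4 -> KEEP
r=52=110100 popcount=3 -> skip
r=53=110101 popcount=4 -> KEEP
r=54=110110 popcount=4 -> KEEP
r=55=110111 popcount=5 -> skip
r=56=111000 popcount=3 -> skip
r=57=111001 popcount=4 -> KEEP
r=58=111010 popcount=4 -> KEEP
r=59=111011 popcount=5 -> skip
r=60=111100 popcount=4 -> KEEP
Kept rows: 45 46 51 53 54 57 58 60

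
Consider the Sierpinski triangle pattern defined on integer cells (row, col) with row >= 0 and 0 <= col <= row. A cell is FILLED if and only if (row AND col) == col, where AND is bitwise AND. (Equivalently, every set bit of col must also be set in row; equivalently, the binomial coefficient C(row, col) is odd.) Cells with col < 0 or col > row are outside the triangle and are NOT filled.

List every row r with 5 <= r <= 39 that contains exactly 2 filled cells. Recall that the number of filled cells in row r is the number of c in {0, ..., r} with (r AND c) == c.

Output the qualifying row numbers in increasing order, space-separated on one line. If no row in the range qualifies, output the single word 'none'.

Row r has 2^popcount(r) filled cells, so we need popcount(r) = log2(2) = 1.
Scan r = 5..39 and keep those with exactly 1 one-bits:
r=5=101 popcount=2 -> skip
r=6=110 popcount=2 -> skip
r=7=111 popcount=3 -> skip
r=8=1000 popcount=1 -> KEEP
r=9=1001 popcount=2 -> skip
r=10=1010 popcount=2 -> skip
r=11=1011 popcount=3 -> skip
r=12=1100 popcount=2 -> skip
r=13=1101 popcount=3 -> skip
r=14=1110 popcount=3 -> skip
r=15=1111 popcount=4 -> skip
r=16=10000 popcount=1 -> KEEP
r=17=10001 popcount=2 -> skip
r=18=10010 popcount=2 -> skip
r=19=10011 popcount=3 -> skip
r=20=10100 popcount=2 -> skip
r=21=10101 popcount=3 -> skip
r=22=10110 popcount=3 -> skip
r=23=10111 popcount=4 -> skip
r=24=11000 popcount=2 -> skip
r=25=11001 popcount=3 -> skip
r=26=11010 popcount=3 -> skip
r=27=11011 popcount=4 -> skip
r=28=11100 popcount=3 -> skip
r=29=11101 popcount=4 -> skip
r=30=11110 popcount=4 -> skip
r=31=11111 popcount=5 -> skip
r=32=100000 popcount=1 -> KEEP
r=33=100001 popcount=2 -> skip
r=34=100010 popcount=2 -> skip
r=35=100011 popcount=3 -> skip
r=36=100100 popcount=2 -> skip
r=37=100101 popcount=3 -> skip
r=38=100110 popcount=3 -> skip
r=39=100111 popcount=4 -> skip
Kept rows: 8 16 32

Answer: 8 16 32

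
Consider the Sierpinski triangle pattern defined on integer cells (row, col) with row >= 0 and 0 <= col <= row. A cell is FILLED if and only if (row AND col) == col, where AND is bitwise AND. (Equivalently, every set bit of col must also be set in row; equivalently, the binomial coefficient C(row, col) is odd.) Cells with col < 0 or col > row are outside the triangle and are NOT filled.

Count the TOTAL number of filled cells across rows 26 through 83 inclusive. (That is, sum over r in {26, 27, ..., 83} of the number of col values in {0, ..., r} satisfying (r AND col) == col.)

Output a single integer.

Answer: 780

Derivation:
r26=11010 pc3: +8 =8
r27=11011 pc4: +16 =24
r28=11100 pc3: +8 =32
r29=11101 pc4: +16 =48
r30=11110 pc4: +16 =64
r31=11111 pc5: +32 =96
r32=100000 pc1: +2 =98
r33=100001 pc2: +4 =102
r34=100010 pc2: +4 =106
r35=100011 pc3: +8 =114
r36=100100 pc2: +4 =118
r37=100101 pc3: +8 =126
r38=100110 pc3: +8 =134
r39=100111 pc4: +16 =150
r40=101000 pc2: +4 =154
r41=101001 pc3: +8 =162
r42=101010 pc3: +8 =170
r43=101011 pc4: +16 =186
r44=101100 pc3: +8 =194
r45=101101 pc4: +16 =210
r46=101110 pc4: +16 =226
r47=101111 pc5: +32 =258
r48=110000 pc2: +4 =262
r49=110001 pc3: +8 =270
r50=110010 pc3: +8 =278
r51=110011 pc4: +16 =294
r52=110100 pc3: +8 =302
r53=110101 pc4: +16 =318
r54=110110 pc4: +16 =334
r55=110111 pc5: +32 =366
r56=111000 pc3: +8 =374
r57=111001 pc4: +16 =390
r58=111010 pc4: +16 =406
r59=111011 pc5: +32 =438
r60=111100 pc4: +16 =454
r61=111101 pc5: +32 =486
r62=111110 pc5: +32 =518
r63=111111 pc6: +64 =582
r64=1000000 pc1: +2 =584
r65=1000001 pc2: +4 =588
r66=1000010 pc2: +4 =592
r67=1000011 pc3: +8 =600
r68=1000100 pc2: +4 =604
r69=1000101 pc3: +8 =612
r70=1000110 pc3: +8 =620
r71=1000111 pc4: +16 =636
r72=1001000 pc2: +4 =640
r73=1001001 pc3: +8 =648
r74=1001010 pc3: +8 =656
r75=1001011 pc4: +16 =672
r76=1001100 pc3: +8 =680
r77=1001101 pc4: +16 =696
r78=1001110 pc4: +16 =712
r79=1001111 pc5: +32 =744
r80=1010000 pc2: +4 =748
r81=1010001 pc3: +8 =756
r82=1010010 pc3: +8 =764
r83=1010011 pc4: +16 =780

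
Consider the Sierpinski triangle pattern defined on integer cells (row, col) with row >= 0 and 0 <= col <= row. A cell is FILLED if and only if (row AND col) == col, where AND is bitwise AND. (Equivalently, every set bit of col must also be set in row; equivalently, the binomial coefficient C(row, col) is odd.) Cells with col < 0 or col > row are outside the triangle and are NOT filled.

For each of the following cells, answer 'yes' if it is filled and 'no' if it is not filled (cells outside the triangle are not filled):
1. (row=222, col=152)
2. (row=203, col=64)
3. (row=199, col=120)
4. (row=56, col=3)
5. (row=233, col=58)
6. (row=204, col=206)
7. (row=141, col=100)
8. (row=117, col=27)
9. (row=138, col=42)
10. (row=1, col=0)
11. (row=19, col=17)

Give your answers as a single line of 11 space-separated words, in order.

(222,152): row=0b11011110, col=0b10011000, row AND col = 0b10011000 = 152; 152 == 152 -> filled
(203,64): row=0b11001011, col=0b1000000, row AND col = 0b1000000 = 64; 64 == 64 -> filled
(199,120): row=0b11000111, col=0b1111000, row AND col = 0b1000000 = 64; 64 != 120 -> empty
(56,3): row=0b111000, col=0b11, row AND col = 0b0 = 0; 0 != 3 -> empty
(233,58): row=0b11101001, col=0b111010, row AND col = 0b101000 = 40; 40 != 58 -> empty
(204,206): col outside [0, 204] -> not filled
(141,100): row=0b10001101, col=0b1100100, row AND col = 0b100 = 4; 4 != 100 -> empty
(117,27): row=0b1110101, col=0b11011, row AND col = 0b10001 = 17; 17 != 27 -> empty
(138,42): row=0b10001010, col=0b101010, row AND col = 0b1010 = 10; 10 != 42 -> empty
(1,0): row=0b1, col=0b0, row AND col = 0b0 = 0; 0 == 0 -> filled
(19,17): row=0b10011, col=0b10001, row AND col = 0b10001 = 17; 17 == 17 -> filled

Answer: yes yes no no no no no no no yes yes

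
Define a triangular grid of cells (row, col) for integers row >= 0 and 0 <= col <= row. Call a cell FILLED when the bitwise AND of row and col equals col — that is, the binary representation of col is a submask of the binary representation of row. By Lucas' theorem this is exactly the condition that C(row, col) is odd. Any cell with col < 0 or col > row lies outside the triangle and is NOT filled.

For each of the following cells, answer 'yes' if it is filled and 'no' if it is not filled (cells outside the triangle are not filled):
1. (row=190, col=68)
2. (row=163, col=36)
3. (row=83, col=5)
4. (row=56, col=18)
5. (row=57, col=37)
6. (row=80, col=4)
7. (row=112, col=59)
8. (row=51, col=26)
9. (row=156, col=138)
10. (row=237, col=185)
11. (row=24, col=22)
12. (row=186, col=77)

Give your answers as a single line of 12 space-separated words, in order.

Answer: no no no no no no no no no no no no

Derivation:
(190,68): row=0b10111110, col=0b1000100, row AND col = 0b100 = 4; 4 != 68 -> empty
(163,36): row=0b10100011, col=0b100100, row AND col = 0b100000 = 32; 32 != 36 -> empty
(83,5): row=0b1010011, col=0b101, row AND col = 0b1 = 1; 1 != 5 -> empty
(56,18): row=0b111000, col=0b10010, row AND col = 0b10000 = 16; 16 != 18 -> empty
(57,37): row=0b111001, col=0b100101, row AND col = 0b100001 = 33; 33 != 37 -> empty
(80,4): row=0b1010000, col=0b100, row AND col = 0b0 = 0; 0 != 4 -> empty
(112,59): row=0b1110000, col=0b111011, row AND col = 0b110000 = 48; 48 != 59 -> empty
(51,26): row=0b110011, col=0b11010, row AND col = 0b10010 = 18; 18 != 26 -> empty
(156,138): row=0b10011100, col=0b10001010, row AND col = 0b10001000 = 136; 136 != 138 -> empty
(237,185): row=0b11101101, col=0b10111001, row AND col = 0b10101001 = 169; 169 != 185 -> empty
(24,22): row=0b11000, col=0b10110, row AND col = 0b10000 = 16; 16 != 22 -> empty
(186,77): row=0b10111010, col=0b1001101, row AND col = 0b1000 = 8; 8 != 77 -> empty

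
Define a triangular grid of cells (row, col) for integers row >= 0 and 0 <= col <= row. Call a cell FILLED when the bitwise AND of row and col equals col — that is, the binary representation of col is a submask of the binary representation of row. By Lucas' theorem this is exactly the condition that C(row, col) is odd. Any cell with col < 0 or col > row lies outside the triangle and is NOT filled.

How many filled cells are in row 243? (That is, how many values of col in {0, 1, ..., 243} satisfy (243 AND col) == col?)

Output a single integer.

243 in binary = 11110011
popcount(243) = number of 1-bits in 11110011 = 6
A col c satisfies (243 AND c) == c iff every set bit of c is also set in 243; each of the 6 set bits of 243 can independently be on or off in c.
count = 2^6 = 64

Answer: 64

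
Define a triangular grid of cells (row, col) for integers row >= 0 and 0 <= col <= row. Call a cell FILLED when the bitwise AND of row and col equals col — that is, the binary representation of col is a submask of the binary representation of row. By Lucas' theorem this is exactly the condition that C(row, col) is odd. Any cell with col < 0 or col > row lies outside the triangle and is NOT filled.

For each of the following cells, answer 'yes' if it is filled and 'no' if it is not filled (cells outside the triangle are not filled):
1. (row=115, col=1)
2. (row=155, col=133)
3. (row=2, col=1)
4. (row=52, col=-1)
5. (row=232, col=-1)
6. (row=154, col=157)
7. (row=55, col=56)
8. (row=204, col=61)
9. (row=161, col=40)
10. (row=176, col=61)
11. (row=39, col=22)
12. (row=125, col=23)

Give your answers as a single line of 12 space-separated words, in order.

(115,1): row=0b1110011, col=0b1, row AND col = 0b1 = 1; 1 == 1 -> filled
(155,133): row=0b10011011, col=0b10000101, row AND col = 0b10000001 = 129; 129 != 133 -> empty
(2,1): row=0b10, col=0b1, row AND col = 0b0 = 0; 0 != 1 -> empty
(52,-1): col outside [0, 52] -> not filled
(232,-1): col outside [0, 232] -> not filled
(154,157): col outside [0, 154] -> not filled
(55,56): col outside [0, 55] -> not filled
(204,61): row=0b11001100, col=0b111101, row AND col = 0b1100 = 12; 12 != 61 -> empty
(161,40): row=0b10100001, col=0b101000, row AND col = 0b100000 = 32; 32 != 40 -> empty
(176,61): row=0b10110000, col=0b111101, row AND col = 0b110000 = 48; 48 != 61 -> empty
(39,22): row=0b100111, col=0b10110, row AND col = 0b110 = 6; 6 != 22 -> empty
(125,23): row=0b1111101, col=0b10111, row AND col = 0b10101 = 21; 21 != 23 -> empty

Answer: yes no no no no no no no no no no no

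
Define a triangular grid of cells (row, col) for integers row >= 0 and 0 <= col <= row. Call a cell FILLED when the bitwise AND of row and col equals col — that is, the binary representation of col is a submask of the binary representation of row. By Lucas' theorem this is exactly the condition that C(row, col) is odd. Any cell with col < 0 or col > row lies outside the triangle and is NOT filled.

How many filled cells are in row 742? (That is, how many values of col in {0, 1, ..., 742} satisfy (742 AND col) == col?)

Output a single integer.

742 in binary = 1011100110
popcount(742) = number of 1-bits in 1011100110 = 6
A col c satisfies (742 AND c) == c iff every set bit of c is also set in 742; each of the 6 set bits of 742 can independently be on or off in c.
count = 2^6 = 64

Answer: 64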